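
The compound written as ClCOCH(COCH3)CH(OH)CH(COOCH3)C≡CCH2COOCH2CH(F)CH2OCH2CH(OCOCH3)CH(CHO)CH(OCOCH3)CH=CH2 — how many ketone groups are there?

–C(=O)Cl: carbonyl C bonded to C and to a halogen → acyl halide (not alkyl halide).
pendant –COCH3: carbonyl C bonded to two carbons → ketone.
–OH on an sp³ carbon → alcohol (secondary).
pendant –COOCH3: carbonyl C bonded to C and –OCH3 → ester.
C≡C triple bond → alkyne.
–C(=O)–O–C with C on the carbonyl side → ester.
halogen on an sp³ carbon → alkyl halide.
C–O–C with sp³ carbons on both sides and no adjacent C=O → ether.
pendant –OC(=O)CH3: an acyloxy group → ester.
pendant –CHO: carbonyl C bonded to C and H → aldehyde.
pendant –OC(=O)CH3: an acyloxy group → ester.
C=C double bond → alkene.
Ketone appears at: CH(COCH3) → 1.

1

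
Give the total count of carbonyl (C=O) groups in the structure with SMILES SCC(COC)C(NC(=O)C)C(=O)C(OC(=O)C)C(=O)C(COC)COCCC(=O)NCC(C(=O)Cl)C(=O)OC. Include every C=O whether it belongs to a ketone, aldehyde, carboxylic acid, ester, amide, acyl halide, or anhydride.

7

CH(NHCOCH3): amide, 1 C=O (running total 1).
CO: ketone, 1 C=O (running total 2).
CH(OCOCH3): ester, 1 C=O (running total 3).
CO: ketone, 1 C=O (running total 4).
CH2CONHCH2: amide, 1 C=O (running total 5).
CH(COCl): acyl halide, 1 C=O (running total 6).
COOCH3: ester, 1 C=O (running total 7).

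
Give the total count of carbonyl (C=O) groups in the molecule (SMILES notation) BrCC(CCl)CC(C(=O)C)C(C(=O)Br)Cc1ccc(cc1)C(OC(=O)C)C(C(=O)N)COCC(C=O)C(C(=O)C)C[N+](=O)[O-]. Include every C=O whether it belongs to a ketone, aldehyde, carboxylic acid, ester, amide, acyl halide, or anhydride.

CH(COCH3): ketone, 1 C=O (running total 1).
CH(COBr): acyl halide, 1 C=O (running total 2).
CH(OCOCH3): ester, 1 C=O (running total 3).
CH(CONH2): amide, 1 C=O (running total 4).
CH(CHO): aldehyde, 1 C=O (running total 5).
CH(COCH3): ketone, 1 C=O (running total 6).

6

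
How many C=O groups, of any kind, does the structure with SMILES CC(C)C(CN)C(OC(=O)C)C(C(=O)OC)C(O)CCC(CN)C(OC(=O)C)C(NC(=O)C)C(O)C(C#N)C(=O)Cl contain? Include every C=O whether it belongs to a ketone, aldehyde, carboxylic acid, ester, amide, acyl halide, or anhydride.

CH(OCOCH3): ester, 1 C=O (running total 1).
CH(COOCH3): ester, 1 C=O (running total 2).
CH(OCOCH3): ester, 1 C=O (running total 3).
CH(NHCOCH3): amide, 1 C=O (running total 4).
COCl: acyl halide, 1 C=O (running total 5).

5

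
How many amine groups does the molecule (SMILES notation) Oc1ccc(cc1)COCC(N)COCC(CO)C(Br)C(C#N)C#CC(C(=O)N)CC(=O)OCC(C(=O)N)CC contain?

1

Reading the structure from left to right:
  HOC6H4: –OH attached directly to an aromatic ring → phenol (not alcohol); the ring itself is an arene.
  CH2OCH2: C–O–C with sp³ carbons on both sides and no adjacent C=O → ether.
  CH(NH2): –NH2 on an sp³ carbon with no adjacent C=O → amine.
  CH2OCH2: C–O–C with sp³ carbons on both sides and no adjacent C=O → ether.
  CH(CH2OH): pendant –CH2OH on an sp³ backbone C → alcohol.
  CH(Br): halogen on an sp³ carbon → alkyl halide.
  CH(CN): pendant –C≡N: nitrile.
  C≡C: C≡C triple bond → alkyne.
  CH(CONH2): pendant –CONH2: carbonyl C bonded to C and N → amide.
  CH2COOCH2: –C(=O)–O–C with C on the carbonyl side → ester.
  CH(CONH2): pendant –CONH2: carbonyl C bonded to C and N → amide.
Amine appears at: CH(NH2) → 1.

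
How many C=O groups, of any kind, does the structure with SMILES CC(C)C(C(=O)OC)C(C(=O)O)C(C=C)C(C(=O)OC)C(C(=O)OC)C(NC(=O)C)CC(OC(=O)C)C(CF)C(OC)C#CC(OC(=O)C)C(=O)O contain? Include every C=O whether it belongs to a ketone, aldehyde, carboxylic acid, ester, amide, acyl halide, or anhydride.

8

CH(COOCH3): ester, 1 C=O (running total 1).
CH(COOH): carboxylic acid, 1 C=O (running total 2).
CH(COOCH3): ester, 1 C=O (running total 3).
CH(COOCH3): ester, 1 C=O (running total 4).
CH(NHCOCH3): amide, 1 C=O (running total 5).
CH(OCOCH3): ester, 1 C=O (running total 6).
CH(OCOCH3): ester, 1 C=O (running total 7).
COOH: carboxylic acid, 1 C=O (running total 8).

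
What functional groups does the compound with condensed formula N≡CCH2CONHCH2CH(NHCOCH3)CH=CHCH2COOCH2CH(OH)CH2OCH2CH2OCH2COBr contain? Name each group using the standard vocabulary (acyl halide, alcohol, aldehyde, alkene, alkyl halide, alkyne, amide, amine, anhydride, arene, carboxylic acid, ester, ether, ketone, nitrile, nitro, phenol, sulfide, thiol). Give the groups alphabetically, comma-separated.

acyl halide, alcohol, alkene, amide, ester, ether, nitrile

N≡C–: carbon triple-bonded to nitrogen → nitrile.
–C(=O)–N– linkage → amide (the N is not an amine).
pendant –NHC(=O)CH3: N bonded to a carbonyl → amide (not amine).
C=C double bond → alkene.
–C(=O)–O–C with C on the carbonyl side → ester.
–OH on an sp³ carbon → alcohol (secondary).
C–O–C with sp³ carbons on both sides and no adjacent C=O → ether.
C–O–C with sp³ carbons on both sides and no adjacent C=O → ether.
–C(=O)Br: carbonyl C bonded to C and to a halogen → acyl halide (not alkyl halide).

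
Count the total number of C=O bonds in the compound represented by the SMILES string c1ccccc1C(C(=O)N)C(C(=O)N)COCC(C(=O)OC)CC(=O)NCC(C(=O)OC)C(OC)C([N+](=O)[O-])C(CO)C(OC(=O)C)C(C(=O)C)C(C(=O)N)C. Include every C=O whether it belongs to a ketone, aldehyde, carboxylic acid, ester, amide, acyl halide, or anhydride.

8

CH(CONH2): amide, 1 C=O (running total 1).
CH(CONH2): amide, 1 C=O (running total 2).
CH(COOCH3): ester, 1 C=O (running total 3).
CH2CONHCH2: amide, 1 C=O (running total 4).
CH(COOCH3): ester, 1 C=O (running total 5).
CH(OCOCH3): ester, 1 C=O (running total 6).
CH(COCH3): ketone, 1 C=O (running total 7).
CH(CONH2): amide, 1 C=O (running total 8).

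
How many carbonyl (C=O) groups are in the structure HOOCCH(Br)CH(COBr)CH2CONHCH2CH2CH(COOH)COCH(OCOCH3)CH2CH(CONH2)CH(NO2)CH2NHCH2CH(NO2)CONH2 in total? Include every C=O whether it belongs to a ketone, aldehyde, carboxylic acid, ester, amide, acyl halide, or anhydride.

8

HOOC: carboxylic acid, 1 C=O (running total 1).
CH(COBr): acyl halide, 1 C=O (running total 2).
CH2CONHCH2: amide, 1 C=O (running total 3).
CH(COOH): carboxylic acid, 1 C=O (running total 4).
CO: ketone, 1 C=O (running total 5).
CH(OCOCH3): ester, 1 C=O (running total 6).
CH(CONH2): amide, 1 C=O (running total 7).
CONH2: amide, 1 C=O (running total 8).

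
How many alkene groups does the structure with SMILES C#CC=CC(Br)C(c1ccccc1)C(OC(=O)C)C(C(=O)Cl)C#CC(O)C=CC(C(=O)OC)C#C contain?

C≡C triple bond → alkyne.
C=C double bond → alkene.
halogen on an sp³ carbon → alkyl halide.
pendant –C6H5: benzene ring → arene.
pendant –OC(=O)CH3: an acyloxy group → ester.
pendant –C(=O)X: carbonyl C bonded to C and halogen → acyl halide.
C≡C triple bond → alkyne.
–OH on an sp³ carbon → alcohol (secondary).
C=C double bond → alkene.
pendant –COOCH3: carbonyl C bonded to C and –OCH3 → ester.
C≡C triple bond → alkyne.
Alkene appears at: CH=CH, CH=CH → 2.

2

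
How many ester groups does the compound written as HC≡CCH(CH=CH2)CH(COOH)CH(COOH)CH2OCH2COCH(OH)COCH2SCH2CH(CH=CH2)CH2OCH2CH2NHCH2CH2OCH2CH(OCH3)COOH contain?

Reading the structure from left to right:
  HC≡C: C≡C triple bond → alkyne.
  CH(CH=CH2): pendant –CH=CH2: C=C double bond → alkene.
  CH(COOH): pendant –COOH: carbonyl C bonded to C and –OH → carboxylic acid.
  CH(COOH): pendant –COOH: carbonyl C bonded to C and –OH → carboxylic acid.
  CH2OCH2: C–O–C with sp³ carbons on both sides and no adjacent C=O → ether.
  CO: –C(=O)– with carbon on both sides → ketone.
  CH(OH): –OH on an sp³ carbon → alcohol (secondary).
  CO: –C(=O)– with carbon on both sides → ketone.
  CH2SCH2: C–S–C linkage → sulfide (thioether).
  CH(CH=CH2): pendant –CH=CH2: C=C double bond → alkene.
  CH2OCH2: C–O–C with sp³ carbons on both sides and no adjacent C=O → ether.
  CH2NHCH2: C–N–C with sp³ carbons and no adjacent C=O → amine (secondary).
  CH2OCH2: C–O–C with sp³ carbons on both sides and no adjacent C=O → ether.
  CH(OCH3): pendant –OCH3: C–O–C with sp³ C, no adjacent C=O → ether.
  COOH: –COOH: carbonyl C bonded to –OH and C → carboxylic acid (the –OH is not a separate alcohol).
No segment is a ester: CH(COOH) is carboxylic acid, not ester; CH(COOH) is carboxylic acid, not ester; CH2OCH2 is ether, not ester. → 0.

0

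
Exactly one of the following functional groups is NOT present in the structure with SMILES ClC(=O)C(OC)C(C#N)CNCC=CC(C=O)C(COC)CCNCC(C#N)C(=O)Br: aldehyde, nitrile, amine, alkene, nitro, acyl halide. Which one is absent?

amine: present (CH2NHCH2 — C–N–C with sp³ carbons and no adjacent C=O → amine (secondary)).
aldehyde: present (CH(CHO) — pendant –CHO: carbonyl C bonded to C and H → aldehyde).
alkene: present (CH=CH — C=C double bond → alkene).
nitrile: present (CH(CN) — pendant –C≡N: nitrile).
acyl halide: present (ClCO — –C(=O)Cl: carbonyl C bonded to C and to a halogen → acyl halide (not alkyl halide)).
nitro: no segment matches this pattern.

nitro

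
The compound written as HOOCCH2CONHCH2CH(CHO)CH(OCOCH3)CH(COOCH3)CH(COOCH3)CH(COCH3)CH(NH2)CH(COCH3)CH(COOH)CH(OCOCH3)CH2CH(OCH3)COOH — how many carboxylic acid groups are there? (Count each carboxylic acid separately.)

–COOH: carbonyl C bonded to –OH and C → carboxylic acid (the –OH is not a separate alcohol).
–C(=O)–N– linkage → amide (the N is not an amine).
pendant –CHO: carbonyl C bonded to C and H → aldehyde.
pendant –OC(=O)CH3: an acyloxy group → ester.
pendant –COOCH3: carbonyl C bonded to C and –OCH3 → ester.
pendant –COOCH3: carbonyl C bonded to C and –OCH3 → ester.
pendant –COCH3: carbonyl C bonded to two carbons → ketone.
–NH2 on an sp³ carbon with no adjacent C=O → amine.
pendant –COCH3: carbonyl C bonded to two carbons → ketone.
pendant –COOH: carbonyl C bonded to C and –OH → carboxylic acid.
pendant –OC(=O)CH3: an acyloxy group → ester.
pendant –OCH3: C–O–C with sp³ C, no adjacent C=O → ether.
–COOH: carbonyl C bonded to –OH and C → carboxylic acid (the –OH is not a separate alcohol).
Carboxylic acid appears at: HOOC, CH(COOH), COOH → 3.

3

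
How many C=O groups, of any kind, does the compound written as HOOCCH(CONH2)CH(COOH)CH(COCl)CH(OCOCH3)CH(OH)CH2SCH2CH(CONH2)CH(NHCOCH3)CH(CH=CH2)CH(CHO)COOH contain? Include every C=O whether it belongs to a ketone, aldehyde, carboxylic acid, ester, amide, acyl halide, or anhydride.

9

HOOC: carboxylic acid, 1 C=O (running total 1).
CH(CONH2): amide, 1 C=O (running total 2).
CH(COOH): carboxylic acid, 1 C=O (running total 3).
CH(COCl): acyl halide, 1 C=O (running total 4).
CH(OCOCH3): ester, 1 C=O (running total 5).
CH(CONH2): amide, 1 C=O (running total 6).
CH(NHCOCH3): amide, 1 C=O (running total 7).
CH(CHO): aldehyde, 1 C=O (running total 8).
COOH: carboxylic acid, 1 C=O (running total 9).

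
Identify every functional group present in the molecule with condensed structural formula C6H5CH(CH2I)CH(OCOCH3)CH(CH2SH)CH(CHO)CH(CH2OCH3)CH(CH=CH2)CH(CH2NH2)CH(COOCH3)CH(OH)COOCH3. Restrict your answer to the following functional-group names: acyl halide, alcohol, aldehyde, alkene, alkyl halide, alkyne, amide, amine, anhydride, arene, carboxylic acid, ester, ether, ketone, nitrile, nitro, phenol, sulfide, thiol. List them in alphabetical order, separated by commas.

Working along the chain:
  C6H5: C6H5– phenyl ring → arene.
  CH(CH2I): pendant –CH2X: halogen on sp³ carbon → alkyl halide.
  CH(OCOCH3): pendant –OC(=O)CH3: an acyloxy group → ester.
  CH(CH2SH): pendant –CH2SH → thiol.
  CH(CHO): pendant –CHO: carbonyl C bonded to C and H → aldehyde.
  CH(CH2OCH3): pendant –CH2OCH3: C–O–C linkage → ether.
  CH(CH=CH2): pendant –CH=CH2: C=C double bond → alkene.
  CH(CH2NH2): pendant –CH2NH2: N on sp³ C, no adjacent C=O → amine.
  CH(COOCH3): pendant –COOCH3: carbonyl C bonded to C and –OCH3 → ester.
  CH(OH): –OH on an sp³ carbon → alcohol (secondary).
  COOCH3: –C(=O)OCH3: carbonyl C bonded to C and to –OCH3 → ester (not ketone + ether).

alcohol, aldehyde, alkene, alkyl halide, amine, arene, ester, ether, thiol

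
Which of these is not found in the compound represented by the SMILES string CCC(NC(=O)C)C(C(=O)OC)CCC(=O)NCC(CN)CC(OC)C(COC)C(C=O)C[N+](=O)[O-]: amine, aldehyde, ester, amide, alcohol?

amine: present (CH(CH2NH2) — pendant –CH2NH2: N on sp³ C, no adjacent C=O → amine).
aldehyde: present (CH(CHO) — pendant –CHO: carbonyl C bonded to C and H → aldehyde).
amide: present (CH(NHCOCH3) — pendant –NHC(=O)CH3: N bonded to a carbonyl → amide (not amine)).
ester: present (CH(COOCH3) — pendant –COOCH3: carbonyl C bonded to C and –OCH3 → ester).
alcohol: no segment matches this pattern.

alcohol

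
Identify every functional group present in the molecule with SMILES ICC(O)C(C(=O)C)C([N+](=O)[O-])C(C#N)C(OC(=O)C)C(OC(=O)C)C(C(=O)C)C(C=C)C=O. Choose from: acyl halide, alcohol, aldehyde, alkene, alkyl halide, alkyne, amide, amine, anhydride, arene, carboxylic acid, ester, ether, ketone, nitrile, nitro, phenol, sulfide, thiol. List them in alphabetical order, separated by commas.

alcohol, aldehyde, alkene, alkyl halide, ester, ketone, nitrile, nitro

halogen on an sp³ carbon → alkyl halide.
–OH on an sp³ carbon → alcohol (secondary).
pendant –COCH3: carbonyl C bonded to two carbons → ketone.
–NO2 on an sp³ carbon → nitro (the N=O is not a carbonyl).
pendant –C≡N: nitrile.
pendant –OC(=O)CH3: an acyloxy group → ester.
pendant –OC(=O)CH3: an acyloxy group → ester.
pendant –COCH3: carbonyl C bonded to two carbons → ketone.
pendant –CH=CH2: C=C double bond → alkene.
terminal –CHO: carbonyl C bonded to H and C → aldehyde.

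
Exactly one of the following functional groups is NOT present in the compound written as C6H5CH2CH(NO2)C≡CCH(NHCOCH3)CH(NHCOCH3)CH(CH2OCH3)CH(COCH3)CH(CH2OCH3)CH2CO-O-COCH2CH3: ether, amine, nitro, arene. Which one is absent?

amine

nitro: present (CH(NO2) — –NO2 on an sp³ carbon → nitro (the N=O is not a carbonyl)).
arene: present (C6H5 — C6H5– phenyl ring → arene).
ether: present (CH(CH2OCH3) — pendant –CH2OCH3: C–O–C linkage → ether).
amine: absent. In CH(NHCOCH3), the nitrogen is bonded directly to a carbonyl carbon, making it part of an amide, not a free amine.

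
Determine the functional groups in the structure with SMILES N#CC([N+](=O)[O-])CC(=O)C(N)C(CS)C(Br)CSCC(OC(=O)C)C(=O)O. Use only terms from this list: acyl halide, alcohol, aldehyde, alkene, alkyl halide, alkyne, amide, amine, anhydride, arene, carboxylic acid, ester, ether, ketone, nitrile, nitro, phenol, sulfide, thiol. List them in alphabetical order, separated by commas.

alkyl halide, amine, carboxylic acid, ester, ketone, nitrile, nitro, sulfide, thiol

N≡C–: carbon triple-bonded to nitrogen → nitrile.
–NO2 on an sp³ carbon → nitro (the N=O is not a carbonyl).
–C(=O)– with carbon on both sides → ketone.
–NH2 on an sp³ carbon with no adjacent C=O → amine.
pendant –CH2SH → thiol.
halogen on an sp³ carbon → alkyl halide.
C–S–C linkage → sulfide (thioether).
pendant –OC(=O)CH3: an acyloxy group → ester.
–COOH: carbonyl C bonded to –OH and C → carboxylic acid (the –OH is not a separate alcohol).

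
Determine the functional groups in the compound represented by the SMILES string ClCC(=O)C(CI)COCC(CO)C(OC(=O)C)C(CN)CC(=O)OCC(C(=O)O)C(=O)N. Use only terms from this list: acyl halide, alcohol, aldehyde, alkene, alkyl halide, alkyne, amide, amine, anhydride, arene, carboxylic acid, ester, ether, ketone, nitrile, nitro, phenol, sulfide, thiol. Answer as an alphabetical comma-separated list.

halogen on an sp³ carbon → alkyl halide.
–C(=O)– with carbon on both sides → ketone.
pendant –CH2X: halogen on sp³ carbon → alkyl halide.
C–O–C with sp³ carbons on both sides and no adjacent C=O → ether.
pendant –CH2OH on an sp³ backbone C → alcohol.
pendant –OC(=O)CH3: an acyloxy group → ester.
pendant –CH2NH2: N on sp³ C, no adjacent C=O → amine.
–C(=O)–O–C with C on the carbonyl side → ester.
pendant –COOH: carbonyl C bonded to C and –OH → carboxylic acid.
–C(=O)NH2: carbonyl C bonded to C and to N → amide (the N is not a separate amine).

alcohol, alkyl halide, amide, amine, carboxylic acid, ester, ether, ketone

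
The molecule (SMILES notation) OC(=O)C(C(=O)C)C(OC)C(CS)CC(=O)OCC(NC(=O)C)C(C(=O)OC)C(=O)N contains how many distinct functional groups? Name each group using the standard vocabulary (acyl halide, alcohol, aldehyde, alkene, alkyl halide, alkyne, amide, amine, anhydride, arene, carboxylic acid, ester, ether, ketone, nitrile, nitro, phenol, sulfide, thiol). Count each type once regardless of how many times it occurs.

–COOH: carbonyl C bonded to –OH and C → carboxylic acid (the –OH is not a separate alcohol).
pendant –COCH3: carbonyl C bonded to two carbons → ketone.
pendant –OCH3: C–O–C with sp³ C, no adjacent C=O → ether.
pendant –CH2SH → thiol.
–C(=O)–O–C with C on the carbonyl side → ester.
pendant –NHC(=O)CH3: N bonded to a carbonyl → amide (not amine).
pendant –COOCH3: carbonyl C bonded to C and –OCH3 → ester.
–C(=O)NH2: carbonyl C bonded to C and to N → amide (the N is not a separate amine).
Distinct types present: amide, carboxylic acid, ester, ether, ketone, thiol.

6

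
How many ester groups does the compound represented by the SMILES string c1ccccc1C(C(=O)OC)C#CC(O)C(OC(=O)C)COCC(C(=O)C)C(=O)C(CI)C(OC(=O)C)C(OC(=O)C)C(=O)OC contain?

5

Reading the structure from left to right:
  C6H5: C6H5– phenyl ring → arene.
  CH(COOCH3): pendant –COOCH3: carbonyl C bonded to C and –OCH3 → ester.
  C≡C: C≡C triple bond → alkyne.
  CH(OH): –OH on an sp³ carbon → alcohol (secondary).
  CH(OCOCH3): pendant –OC(=O)CH3: an acyloxy group → ester.
  CH2OCH2: C–O–C with sp³ carbons on both sides and no adjacent C=O → ether.
  CH(COCH3): pendant –COCH3: carbonyl C bonded to two carbons → ketone.
  CO: –C(=O)– with carbon on both sides → ketone.
  CH(CH2I): pendant –CH2X: halogen on sp³ carbon → alkyl halide.
  CH(OCOCH3): pendant –OC(=O)CH3: an acyloxy group → ester.
  CH(OCOCH3): pendant –OC(=O)CH3: an acyloxy group → ester.
  COOCH3: –C(=O)OCH3: carbonyl C bonded to C and to –OCH3 → ester (not ketone + ether).
Ester appears at: CH(COOCH3), CH(OCOCH3), CH(OCOCH3), CH(OCOCH3), COOCH3 → 5.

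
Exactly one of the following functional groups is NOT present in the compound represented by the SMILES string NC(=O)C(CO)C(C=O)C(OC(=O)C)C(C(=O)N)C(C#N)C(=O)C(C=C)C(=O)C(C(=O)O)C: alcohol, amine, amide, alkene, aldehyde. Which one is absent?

amine

alkene: present (CH(CH=CH2) — pendant –CH=CH2: C=C double bond → alkene).
alcohol: present (CH(CH2OH) — pendant –CH2OH on an sp³ backbone C → alcohol).
amide: present (H2NCO — –C(=O)NH2: carbonyl C bonded to C and to N → amide (the N is not a separate amine)).
aldehyde: present (CH(CHO) — pendant –CHO: carbonyl C bonded to C and H → aldehyde).
amine: absent. In each of H2NCO and CH(CONH2), the nitrogen is bonded directly to a carbonyl carbon, making it part of an amide, not a free amine.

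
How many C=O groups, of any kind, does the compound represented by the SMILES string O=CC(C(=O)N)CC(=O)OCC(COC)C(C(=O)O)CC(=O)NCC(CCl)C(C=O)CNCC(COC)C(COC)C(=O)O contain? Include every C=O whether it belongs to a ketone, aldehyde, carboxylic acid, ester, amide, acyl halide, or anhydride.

7

OHC: aldehyde, 1 C=O (running total 1).
CH(CONH2): amide, 1 C=O (running total 2).
CH2COOCH2: ester, 1 C=O (running total 3).
CH(COOH): carboxylic acid, 1 C=O (running total 4).
CH2CONHCH2: amide, 1 C=O (running total 5).
CH(CHO): aldehyde, 1 C=O (running total 6).
COOH: carboxylic acid, 1 C=O (running total 7).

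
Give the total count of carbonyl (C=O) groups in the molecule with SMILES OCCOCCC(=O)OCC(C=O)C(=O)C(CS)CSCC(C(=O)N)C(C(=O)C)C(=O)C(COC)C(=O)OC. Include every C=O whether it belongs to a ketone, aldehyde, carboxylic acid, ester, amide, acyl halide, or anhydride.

CH2COOCH2: ester, 1 C=O (running total 1).
CH(CHO): aldehyde, 1 C=O (running total 2).
CO: ketone, 1 C=O (running total 3).
CH(CONH2): amide, 1 C=O (running total 4).
CH(COCH3): ketone, 1 C=O (running total 5).
CO: ketone, 1 C=O (running total 6).
COOCH3: ester, 1 C=O (running total 7).

7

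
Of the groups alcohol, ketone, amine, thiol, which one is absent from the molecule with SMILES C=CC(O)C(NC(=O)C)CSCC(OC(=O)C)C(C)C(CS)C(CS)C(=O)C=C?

alcohol: present (CH(OH) — –OH on an sp³ carbon → alcohol (secondary)).
ketone: present (CO — –C(=O)– with carbon on both sides → ketone).
thiol: present (CH(CH2SH) — pendant –CH2SH → thiol).
amine: absent. In CH(NHCOCH3), the nitrogen is bonded directly to a carbonyl carbon, making it part of an amide, not a free amine.

amine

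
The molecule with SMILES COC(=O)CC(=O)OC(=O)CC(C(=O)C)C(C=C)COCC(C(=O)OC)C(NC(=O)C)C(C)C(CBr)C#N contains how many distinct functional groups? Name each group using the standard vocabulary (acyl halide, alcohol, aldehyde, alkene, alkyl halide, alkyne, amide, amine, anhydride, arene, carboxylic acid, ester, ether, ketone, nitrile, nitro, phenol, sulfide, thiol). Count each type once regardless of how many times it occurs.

CH3O–C(=O)–: carbonyl C bonded to C and to –OCH3 → ester (not ketone + ether).
two acyl groups sharing one oxygen, –C(=O)–O–C(=O)– → anhydride.
pendant –COCH3: carbonyl C bonded to two carbons → ketone.
pendant –CH=CH2: C=C double bond → alkene.
C–O–C with sp³ carbons on both sides and no adjacent C=O → ether.
pendant –COOCH3: carbonyl C bonded to C and –OCH3 → ester.
pendant –NHC(=O)CH3: N bonded to a carbonyl → amide (not amine).
pendant –CH2X: halogen on sp³ carbon → alkyl halide.
–C≡N: carbon triple-bonded to nitrogen → nitrile.
Distinct types present: alkene, alkyl halide, amide, anhydride, ester, ether, ketone, nitrile.

8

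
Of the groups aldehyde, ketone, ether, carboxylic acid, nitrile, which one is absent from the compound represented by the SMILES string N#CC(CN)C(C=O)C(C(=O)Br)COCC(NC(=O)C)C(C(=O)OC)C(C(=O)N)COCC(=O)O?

ketone

aldehyde: present (CH(CHO) — pendant –CHO: carbonyl C bonded to C and H → aldehyde).
ether: present (CH2OCH2 — C–O–C with sp³ carbons on both sides and no adjacent C=O → ether).
nitrile: present (N≡C — N≡C–: carbon triple-bonded to nitrogen → nitrile).
carboxylic acid: present (COOH — –COOH: carbonyl C bonded to –OH and C → carboxylic acid (the –OH is not a separate alcohol)).
ketone: absent. In CH(COOCH3), the C=O is bonded to an –O–C group, which defines an ester, not a ketone. In each of CH(NHCOCH3) and CH(CONH2), the C=O is bonded to nitrogen, which defines an amide, not a ketone. In COOH, the C=O bears an –OH, making it a carboxylic acid rather than a ketone. In CH(CHO), the carbonyl carbon carries an H, so it is an aldehyde, not a ketone. In CH(COBr), the C=O is bonded to a halogen, which defines an acyl halide, not a ketone.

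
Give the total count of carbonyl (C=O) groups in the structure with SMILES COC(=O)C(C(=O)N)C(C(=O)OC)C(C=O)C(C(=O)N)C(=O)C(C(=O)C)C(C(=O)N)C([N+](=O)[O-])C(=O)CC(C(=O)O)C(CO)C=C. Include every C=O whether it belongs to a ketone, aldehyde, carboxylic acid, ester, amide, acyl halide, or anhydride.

CH3OOC: ester, 1 C=O (running total 1).
CH(CONH2): amide, 1 C=O (running total 2).
CH(COOCH3): ester, 1 C=O (running total 3).
CH(CHO): aldehyde, 1 C=O (running total 4).
CH(CONH2): amide, 1 C=O (running total 5).
CO: ketone, 1 C=O (running total 6).
CH(COCH3): ketone, 1 C=O (running total 7).
CH(CONH2): amide, 1 C=O (running total 8).
CO: ketone, 1 C=O (running total 9).
CH(COOH): carboxylic acid, 1 C=O (running total 10).

10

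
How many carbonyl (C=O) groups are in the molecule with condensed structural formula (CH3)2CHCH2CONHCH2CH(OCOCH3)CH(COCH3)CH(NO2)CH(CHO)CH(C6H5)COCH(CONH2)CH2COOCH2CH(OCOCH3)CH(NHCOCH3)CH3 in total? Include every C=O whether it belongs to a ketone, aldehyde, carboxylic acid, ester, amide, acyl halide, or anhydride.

CH2CONHCH2: amide, 1 C=O (running total 1).
CH(OCOCH3): ester, 1 C=O (running total 2).
CH(COCH3): ketone, 1 C=O (running total 3).
CH(CHO): aldehyde, 1 C=O (running total 4).
CO: ketone, 1 C=O (running total 5).
CH(CONH2): amide, 1 C=O (running total 6).
CH2COOCH2: ester, 1 C=O (running total 7).
CH(OCOCH3): ester, 1 C=O (running total 8).
CH(NHCOCH3): amide, 1 C=O (running total 9).

9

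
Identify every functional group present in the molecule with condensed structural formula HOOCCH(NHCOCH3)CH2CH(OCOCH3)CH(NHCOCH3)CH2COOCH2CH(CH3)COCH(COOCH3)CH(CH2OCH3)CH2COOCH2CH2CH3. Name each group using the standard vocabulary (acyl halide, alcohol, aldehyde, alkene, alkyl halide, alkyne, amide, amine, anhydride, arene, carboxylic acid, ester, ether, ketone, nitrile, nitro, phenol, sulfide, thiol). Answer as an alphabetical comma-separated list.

Reading the structure from left to right:
  HOOC: –COOH: carbonyl C bonded to –OH and C → carboxylic acid (the –OH is not a separate alcohol).
  CH(NHCOCH3): pendant –NHC(=O)CH3: N bonded to a carbonyl → amide (not amine).
  CH(OCOCH3): pendant –OC(=O)CH3: an acyloxy group → ester.
  CH(NHCOCH3): pendant –NHC(=O)CH3: N bonded to a carbonyl → amide (not amine).
  CH2COOCH2: –C(=O)–O–C with C on the carbonyl side → ester.
  CO: –C(=O)– with carbon on both sides → ketone.
  CH(COOCH3): pendant –COOCH3: carbonyl C bonded to C and –OCH3 → ester.
  CH(CH2OCH3): pendant –CH2OCH3: C–O–C linkage → ether.
  CH2COOCH2: –C(=O)–O–C with C on the carbonyl side → ester.

amide, carboxylic acid, ester, ether, ketone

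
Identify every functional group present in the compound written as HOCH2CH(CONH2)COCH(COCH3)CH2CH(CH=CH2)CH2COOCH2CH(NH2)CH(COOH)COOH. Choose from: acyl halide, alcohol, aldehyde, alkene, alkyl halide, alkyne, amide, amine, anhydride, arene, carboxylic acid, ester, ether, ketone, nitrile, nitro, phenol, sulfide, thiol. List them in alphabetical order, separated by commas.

Reading the structure from left to right:
  HOCH2: HO– on an sp³ carbon → alcohol.
  CH(CONH2): pendant –CONH2: carbonyl C bonded to C and N → amide.
  CO: –C(=O)– with carbon on both sides → ketone.
  CH(COCH3): pendant –COCH3: carbonyl C bonded to two carbons → ketone.
  CH(CH=CH2): pendant –CH=CH2: C=C double bond → alkene.
  CH2COOCH2: –C(=O)–O–C with C on the carbonyl side → ester.
  CH(NH2): –NH2 on an sp³ carbon with no adjacent C=O → amine.
  CH(COOH): pendant –COOH: carbonyl C bonded to C and –OH → carboxylic acid.
  COOH: –COOH: carbonyl C bonded to –OH and C → carboxylic acid (the –OH is not a separate alcohol).

alcohol, alkene, amide, amine, carboxylic acid, ester, ketone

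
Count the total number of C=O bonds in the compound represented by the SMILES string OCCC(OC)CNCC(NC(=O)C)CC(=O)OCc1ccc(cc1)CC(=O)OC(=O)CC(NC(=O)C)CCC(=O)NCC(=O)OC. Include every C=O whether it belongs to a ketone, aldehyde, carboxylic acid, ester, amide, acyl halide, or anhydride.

CH(NHCOCH3): amide, 1 C=O (running total 1).
CH2COOCH2: ester, 1 C=O (running total 2).
CH2CO-O-COCH2: anhydride, 2 C=O (running total 4).
CH(NHCOCH3): amide, 1 C=O (running total 5).
CH2CONHCH2: amide, 1 C=O (running total 6).
COOCH3: ester, 1 C=O (running total 7).

7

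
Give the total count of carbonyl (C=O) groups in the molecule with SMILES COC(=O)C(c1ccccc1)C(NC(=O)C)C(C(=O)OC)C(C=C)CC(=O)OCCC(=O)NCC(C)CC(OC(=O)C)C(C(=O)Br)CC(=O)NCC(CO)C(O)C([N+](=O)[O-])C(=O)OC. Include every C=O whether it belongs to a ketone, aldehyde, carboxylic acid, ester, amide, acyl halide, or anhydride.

9

CH3OOC: ester, 1 C=O (running total 1).
CH(NHCOCH3): amide, 1 C=O (running total 2).
CH(COOCH3): ester, 1 C=O (running total 3).
CH2COOCH2: ester, 1 C=O (running total 4).
CH2CONHCH2: amide, 1 C=O (running total 5).
CH(OCOCH3): ester, 1 C=O (running total 6).
CH(COBr): acyl halide, 1 C=O (running total 7).
CH2CONHCH2: amide, 1 C=O (running total 8).
COOCH3: ester, 1 C=O (running total 9).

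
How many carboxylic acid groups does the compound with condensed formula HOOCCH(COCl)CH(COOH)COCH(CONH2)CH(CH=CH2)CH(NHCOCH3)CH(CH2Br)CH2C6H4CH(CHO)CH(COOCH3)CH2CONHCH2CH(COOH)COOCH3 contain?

3

Taking each segment in turn:
  HOOC: –COOH: carbonyl C bonded to –OH and C → carboxylic acid (the –OH is not a separate alcohol).
  CH(COCl): pendant –C(=O)X: carbonyl C bonded to C and halogen → acyl halide.
  CH(COOH): pendant –COOH: carbonyl C bonded to C and –OH → carboxylic acid.
  CO: –C(=O)– with carbon on both sides → ketone.
  CH(CONH2): pendant –CONH2: carbonyl C bonded to C and N → amide.
  CH(CH=CH2): pendant –CH=CH2: C=C double bond → alkene.
  CH(NHCOCH3): pendant –NHC(=O)CH3: N bonded to a carbonyl → amide (not amine).
  CH(CH2Br): pendant –CH2X: halogen on sp³ carbon → alkyl halide.
  C6H4: para-disubstituted benzene ring → arene.
  CH(CHO): pendant –CHO: carbonyl C bonded to C and H → aldehyde.
  CH(COOCH3): pendant –COOCH3: carbonyl C bonded to C and –OCH3 → ester.
  CH2CONHCH2: –C(=O)–N– linkage → amide (the N is not an amine).
  CH(COOH): pendant –COOH: carbonyl C bonded to C and –OH → carboxylic acid.
  COOCH3: –C(=O)OCH3: carbonyl C bonded to C and to –OCH3 → ester (not ketone + ether).
Carboxylic acid appears at: HOOC, CH(COOH), CH(COOH) → 3.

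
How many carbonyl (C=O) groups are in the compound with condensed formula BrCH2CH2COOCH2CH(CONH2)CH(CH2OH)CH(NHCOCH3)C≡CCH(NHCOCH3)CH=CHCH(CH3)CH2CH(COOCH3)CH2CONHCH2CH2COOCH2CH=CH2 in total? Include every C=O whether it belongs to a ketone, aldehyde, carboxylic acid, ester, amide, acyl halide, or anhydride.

7

CH2COOCH2: ester, 1 C=O (running total 1).
CH(CONH2): amide, 1 C=O (running total 2).
CH(NHCOCH3): amide, 1 C=O (running total 3).
CH(NHCOCH3): amide, 1 C=O (running total 4).
CH(COOCH3): ester, 1 C=O (running total 5).
CH2CONHCH2: amide, 1 C=O (running total 6).
CH2COOCH2: ester, 1 C=O (running total 7).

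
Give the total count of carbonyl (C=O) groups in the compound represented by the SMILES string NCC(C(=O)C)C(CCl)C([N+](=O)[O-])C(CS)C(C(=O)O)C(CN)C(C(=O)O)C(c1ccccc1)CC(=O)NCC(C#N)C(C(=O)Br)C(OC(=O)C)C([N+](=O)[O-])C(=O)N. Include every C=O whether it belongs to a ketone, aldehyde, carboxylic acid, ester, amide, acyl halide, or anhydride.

CH(COCH3): ketone, 1 C=O (running total 1).
CH(COOH): carboxylic acid, 1 C=O (running total 2).
CH(COOH): carboxylic acid, 1 C=O (running total 3).
CH2CONHCH2: amide, 1 C=O (running total 4).
CH(COBr): acyl halide, 1 C=O (running total 5).
CH(OCOCH3): ester, 1 C=O (running total 6).
CONH2: amide, 1 C=O (running total 7).

7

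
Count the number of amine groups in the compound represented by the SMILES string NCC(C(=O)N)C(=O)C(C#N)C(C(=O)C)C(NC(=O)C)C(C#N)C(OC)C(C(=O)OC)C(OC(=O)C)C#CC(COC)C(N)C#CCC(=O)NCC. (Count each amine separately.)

2

–NH2 on an sp³ carbon with no adjacent C=O → amine.
pendant –CONH2: carbonyl C bonded to C and N → amide.
–C(=O)– with carbon on both sides → ketone.
pendant –C≡N: nitrile.
pendant –COCH3: carbonyl C bonded to two carbons → ketone.
pendant –NHC(=O)CH3: N bonded to a carbonyl → amide (not amine).
pendant –C≡N: nitrile.
pendant –OCH3: C–O–C with sp³ C, no adjacent C=O → ether.
pendant –COOCH3: carbonyl C bonded to C and –OCH3 → ester.
pendant –OC(=O)CH3: an acyloxy group → ester.
C≡C triple bond → alkyne.
pendant –CH2OCH3: C–O–C linkage → ether.
–NH2 on an sp³ carbon with no adjacent C=O → amine.
C≡C triple bond → alkyne.
–C(=O)–N– linkage → amide (the N is not an amine).
Amine appears at: H2NCH2, CH(NH2) → 2.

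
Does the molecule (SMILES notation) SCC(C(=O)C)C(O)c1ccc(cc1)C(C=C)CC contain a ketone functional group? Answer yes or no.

–SH on an sp³ carbon → thiol.
pendant –COCH3: carbonyl C bonded to two carbons → ketone.
–OH on an sp³ carbon → alcohol (secondary).
para-disubstituted benzene ring → arene.
pendant –CH=CH2: C=C double bond → alkene.
The CH(COCH3) segment supplies the ketone: pendant –COCH3: carbonyl C bonded to two carbons → ketone.

yes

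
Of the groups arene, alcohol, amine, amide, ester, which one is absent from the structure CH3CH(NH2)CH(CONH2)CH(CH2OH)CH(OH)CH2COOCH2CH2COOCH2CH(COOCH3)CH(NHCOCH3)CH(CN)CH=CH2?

amide: present (CH(CONH2) — pendant –CONH2: carbonyl C bonded to C and N → amide).
ester: present (CH2COOCH2 — –C(=O)–O–C with C on the carbonyl side → ester).
amine: present (CH(NH2) — –NH2 on an sp³ carbon with no adjacent C=O → amine).
alcohol: present (CH(CH2OH) — pendant –CH2OH on an sp³ backbone C → alcohol).
arene: no segment matches this pattern.

arene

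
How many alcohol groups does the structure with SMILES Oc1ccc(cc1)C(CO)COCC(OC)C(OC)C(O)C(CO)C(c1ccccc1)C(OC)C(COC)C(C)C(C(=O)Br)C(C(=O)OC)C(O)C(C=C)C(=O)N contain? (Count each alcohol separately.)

4

Taking each segment in turn:
  HOC6H4: –OH attached directly to an aromatic ring → phenol (not alcohol); the ring itself is an arene.
  CH(CH2OH): pendant –CH2OH on an sp³ backbone C → alcohol.
  CH2OCH2: C–O–C with sp³ carbons on both sides and no adjacent C=O → ether.
  CH(OCH3): pendant –OCH3: C–O–C with sp³ C, no adjacent C=O → ether.
  CH(OCH3): pendant –OCH3: C–O–C with sp³ C, no adjacent C=O → ether.
  CH(OH): –OH on an sp³ carbon → alcohol (secondary).
  CH(CH2OH): pendant –CH2OH on an sp³ backbone C → alcohol.
  CH(C6H5): pendant –C6H5: benzene ring → arene.
  CH(OCH3): pendant –OCH3: C–O–C with sp³ C, no adjacent C=O → ether.
  CH(CH2OCH3): pendant –CH2OCH3: C–O–C linkage → ether.
  CH(COBr): pendant –C(=O)X: carbonyl C bonded to C and halogen → acyl halide.
  CH(COOCH3): pendant –COOCH3: carbonyl C bonded to C and –OCH3 → ester.
  CH(OH): –OH on an sp³ carbon → alcohol (secondary).
  CH(CH=CH2): pendant –CH=CH2: C=C double bond → alkene.
  CONH2: –C(=O)NH2: carbonyl C bonded to C and to N → amide (the N is not a separate amine).
Alcohol appears at: CH(CH2OH), CH(OH), CH(CH2OH), CH(OH) → 4.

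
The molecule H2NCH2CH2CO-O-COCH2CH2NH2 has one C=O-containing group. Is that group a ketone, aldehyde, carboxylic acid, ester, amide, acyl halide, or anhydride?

anhydride

The carbonyl is in the CH2CO-O-COCH2 segment: two acyl groups sharing one oxygen, –C(=O)–O–C(=O)– → anhydride.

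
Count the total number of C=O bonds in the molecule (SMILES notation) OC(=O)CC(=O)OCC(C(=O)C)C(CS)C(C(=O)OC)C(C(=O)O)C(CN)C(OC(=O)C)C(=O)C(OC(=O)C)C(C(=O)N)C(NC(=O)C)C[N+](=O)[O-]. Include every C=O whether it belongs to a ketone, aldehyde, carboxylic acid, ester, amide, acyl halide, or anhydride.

10

HOOC: carboxylic acid, 1 C=O (running total 1).
CH2COOCH2: ester, 1 C=O (running total 2).
CH(COCH3): ketone, 1 C=O (running total 3).
CH(COOCH3): ester, 1 C=O (running total 4).
CH(COOH): carboxylic acid, 1 C=O (running total 5).
CH(OCOCH3): ester, 1 C=O (running total 6).
CO: ketone, 1 C=O (running total 7).
CH(OCOCH3): ester, 1 C=O (running total 8).
CH(CONH2): amide, 1 C=O (running total 9).
CH(NHCOCH3): amide, 1 C=O (running total 10).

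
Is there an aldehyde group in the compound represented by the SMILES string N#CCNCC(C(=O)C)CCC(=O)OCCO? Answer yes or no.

N≡C–: carbon triple-bonded to nitrogen → nitrile.
C–N–C with sp³ carbons and no adjacent C=O → amine (secondary).
pendant –COCH3: carbonyl C bonded to two carbons → ketone.
–C(=O)–O–C with C on the carbonyl side → ester.
–OH on an sp³ carbon → alcohol.
In CH(COCH3), the carbonyl carbon is bonded to two carbons, so it is a ketone, not an aldehyde.
The groups actually present are: alcohol, amine, ester, ketone, nitrile.

no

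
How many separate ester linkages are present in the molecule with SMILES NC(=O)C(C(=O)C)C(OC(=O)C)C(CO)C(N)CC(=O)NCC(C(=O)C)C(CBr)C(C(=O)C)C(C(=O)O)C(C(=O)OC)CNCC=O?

Working along the chain:
  H2NCO: –C(=O)NH2: carbonyl C bonded to C and to N → amide (the N is not a separate amine).
  CH(COCH3): pendant –COCH3: carbonyl C bonded to two carbons → ketone.
  CH(OCOCH3): pendant –OC(=O)CH3: an acyloxy group → ester.
  CH(CH2OH): pendant –CH2OH on an sp³ backbone C → alcohol.
  CH(NH2): –NH2 on an sp³ carbon with no adjacent C=O → amine.
  CH2CONHCH2: –C(=O)–N– linkage → amide (the N is not an amine).
  CH(COCH3): pendant –COCH3: carbonyl C bonded to two carbons → ketone.
  CH(CH2Br): pendant –CH2X: halogen on sp³ carbon → alkyl halide.
  CH(COCH3): pendant –COCH3: carbonyl C bonded to two carbons → ketone.
  CH(COOH): pendant –COOH: carbonyl C bonded to C and –OH → carboxylic acid.
  CH(COOCH3): pendant –COOCH3: carbonyl C bonded to C and –OCH3 → ester.
  CH2NHCH2: C–N–C with sp³ carbons and no adjacent C=O → amine (secondary).
  CHO: terminal –CHO: carbonyl C bonded to H and C → aldehyde.
Ester appears at: CH(OCOCH3), CH(COOCH3) → 2.

2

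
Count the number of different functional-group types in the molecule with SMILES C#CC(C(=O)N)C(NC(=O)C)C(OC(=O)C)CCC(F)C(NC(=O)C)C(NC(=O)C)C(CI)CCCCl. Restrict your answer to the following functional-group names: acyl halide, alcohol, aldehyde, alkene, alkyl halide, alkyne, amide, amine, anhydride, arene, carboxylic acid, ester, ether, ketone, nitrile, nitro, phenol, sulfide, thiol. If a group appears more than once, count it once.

C≡C triple bond → alkyne.
pendant –CONH2: carbonyl C bonded to C and N → amide.
pendant –NHC(=O)CH3: N bonded to a carbonyl → amide (not amine).
pendant –OC(=O)CH3: an acyloxy group → ester.
halogen on an sp³ carbon → alkyl halide.
pendant –NHC(=O)CH3: N bonded to a carbonyl → amide (not amine).
pendant –NHC(=O)CH3: N bonded to a carbonyl → amide (not amine).
pendant –CH2X: halogen on sp³ carbon → alkyl halide.
halogen on an sp³ carbon → alkyl halide.
Distinct types present: alkyl halide, alkyne, amide, ester.

4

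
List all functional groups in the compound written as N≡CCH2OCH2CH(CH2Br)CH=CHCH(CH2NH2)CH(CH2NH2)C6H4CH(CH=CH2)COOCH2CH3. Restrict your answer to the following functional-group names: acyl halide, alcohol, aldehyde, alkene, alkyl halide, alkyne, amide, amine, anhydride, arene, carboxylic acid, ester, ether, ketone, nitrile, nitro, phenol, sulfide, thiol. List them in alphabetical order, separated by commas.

alkene, alkyl halide, amine, arene, ester, ether, nitrile

Taking each segment in turn:
  N≡C: N≡C–: carbon triple-bonded to nitrogen → nitrile.
  CH2OCH2: C–O–C with sp³ carbons on both sides and no adjacent C=O → ether.
  CH(CH2Br): pendant –CH2X: halogen on sp³ carbon → alkyl halide.
  CH=CH: C=C double bond → alkene.
  CH(CH2NH2): pendant –CH2NH2: N on sp³ C, no adjacent C=O → amine.
  CH(CH2NH2): pendant –CH2NH2: N on sp³ C, no adjacent C=O → amine.
  C6H4: para-disubstituted benzene ring → arene.
  CH(CH=CH2): pendant –CH=CH2: C=C double bond → alkene.
  COOCH2CH3: –C(=O)OCH2CH3: carbonyl C bonded to C and to –OEt → ester.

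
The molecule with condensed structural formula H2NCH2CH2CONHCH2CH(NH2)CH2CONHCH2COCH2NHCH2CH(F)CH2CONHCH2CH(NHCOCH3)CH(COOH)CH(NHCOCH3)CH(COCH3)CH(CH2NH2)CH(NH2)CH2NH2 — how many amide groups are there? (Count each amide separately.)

Taking each segment in turn:
  H2NCH2: –NH2 on an sp³ carbon with no adjacent C=O → amine.
  CH2CONHCH2: –C(=O)–N– linkage → amide (the N is not an amine).
  CH(NH2): –NH2 on an sp³ carbon with no adjacent C=O → amine.
  CH2CONHCH2: –C(=O)–N– linkage → amide (the N is not an amine).
  CO: –C(=O)– with carbon on both sides → ketone.
  CH2NHCH2: C–N–C with sp³ carbons and no adjacent C=O → amine (secondary).
  CH(F): halogen on an sp³ carbon → alkyl halide.
  CH2CONHCH2: –C(=O)–N– linkage → amide (the N is not an amine).
  CH(NHCOCH3): pendant –NHC(=O)CH3: N bonded to a carbonyl → amide (not amine).
  CH(COOH): pendant –COOH: carbonyl C bonded to C and –OH → carboxylic acid.
  CH(NHCOCH3): pendant –NHC(=O)CH3: N bonded to a carbonyl → amide (not amine).
  CH(COCH3): pendant –COCH3: carbonyl C bonded to two carbons → ketone.
  CH(CH2NH2): pendant –CH2NH2: N on sp³ C, no adjacent C=O → amine.
  CH(NH2): –NH2 on an sp³ carbon with no adjacent C=O → amine.
  CH2NH2: –NH2 on an sp³ carbon with no adjacent C=O → amine.
Amide appears at: CH2CONHCH2, CH2CONHCH2, CH2CONHCH2, CH(NHCOCH3), CH(NHCOCH3) → 5.

5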